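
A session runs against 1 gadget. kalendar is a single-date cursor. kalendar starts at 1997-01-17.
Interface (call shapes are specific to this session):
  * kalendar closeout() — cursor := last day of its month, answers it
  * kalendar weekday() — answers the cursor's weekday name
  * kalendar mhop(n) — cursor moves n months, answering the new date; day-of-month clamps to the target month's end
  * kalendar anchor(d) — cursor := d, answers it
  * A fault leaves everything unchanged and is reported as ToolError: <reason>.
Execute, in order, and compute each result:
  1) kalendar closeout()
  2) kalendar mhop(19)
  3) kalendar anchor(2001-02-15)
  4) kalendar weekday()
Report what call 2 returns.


Calling kalendar closeout, and see 1997-01-31.
I invoke kalendar mhop with n: 19, and see 1998-08-31.
Next I call kalendar anchor with d: 2001-02-15, and get 2001-02-15.
I invoke kalendar weekday(), — result: Thursday.

Answer: 1998-08-31


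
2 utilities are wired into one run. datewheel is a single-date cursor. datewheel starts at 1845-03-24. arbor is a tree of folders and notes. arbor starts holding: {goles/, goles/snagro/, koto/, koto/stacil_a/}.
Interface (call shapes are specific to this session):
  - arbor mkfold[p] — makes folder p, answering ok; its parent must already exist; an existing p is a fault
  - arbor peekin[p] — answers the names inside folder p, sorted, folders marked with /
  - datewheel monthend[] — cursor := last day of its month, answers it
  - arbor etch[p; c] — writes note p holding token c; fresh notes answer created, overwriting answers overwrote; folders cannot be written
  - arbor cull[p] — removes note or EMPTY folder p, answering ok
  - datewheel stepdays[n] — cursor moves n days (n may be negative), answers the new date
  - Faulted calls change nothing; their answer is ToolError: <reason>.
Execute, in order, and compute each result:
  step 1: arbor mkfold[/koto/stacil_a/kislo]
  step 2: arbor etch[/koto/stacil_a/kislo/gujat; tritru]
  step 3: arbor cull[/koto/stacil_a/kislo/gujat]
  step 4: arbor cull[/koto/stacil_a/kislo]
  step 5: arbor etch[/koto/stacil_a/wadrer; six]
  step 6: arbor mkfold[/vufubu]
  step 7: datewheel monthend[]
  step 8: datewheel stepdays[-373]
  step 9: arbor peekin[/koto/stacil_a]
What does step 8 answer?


Answer: 1844-03-23

Derivation:
# 1. arbor mkfold(p: /koto/stacil_a/kislo) -> ok
# 2. arbor etch(p: /koto/stacil_a/kislo/gujat, c: tritru) -> created
# 3. arbor cull(p: /koto/stacil_a/kislo/gujat) -> ok
# 4. arbor cull(p: /koto/stacil_a/kislo) -> ok
# 5. arbor etch(p: /koto/stacil_a/wadrer, c: six) -> created
# 6. arbor mkfold(p: /vufubu) -> ok
# 7. datewheel monthend() -> 1845-03-31
# 8. datewheel stepdays(n: -373) -> 1844-03-23
# 9. arbor peekin(p: /koto/stacil_a) -> [wadrer]


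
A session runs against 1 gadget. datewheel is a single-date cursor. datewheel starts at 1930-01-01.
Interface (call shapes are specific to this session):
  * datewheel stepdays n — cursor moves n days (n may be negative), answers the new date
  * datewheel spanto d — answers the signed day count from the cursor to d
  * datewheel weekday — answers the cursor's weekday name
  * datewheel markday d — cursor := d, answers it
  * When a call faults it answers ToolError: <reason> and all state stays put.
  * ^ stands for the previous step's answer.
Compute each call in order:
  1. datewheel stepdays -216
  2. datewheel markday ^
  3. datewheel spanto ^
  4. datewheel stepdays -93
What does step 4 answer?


$ datewheel stepdays n: -216
[out] 1929-05-30
$ datewheel markday d: ^
[out] 1929-05-30
$ datewheel spanto d: ^
[out] 0
$ datewheel stepdays n: -93
[out] 1929-02-26

Answer: 1929-02-26


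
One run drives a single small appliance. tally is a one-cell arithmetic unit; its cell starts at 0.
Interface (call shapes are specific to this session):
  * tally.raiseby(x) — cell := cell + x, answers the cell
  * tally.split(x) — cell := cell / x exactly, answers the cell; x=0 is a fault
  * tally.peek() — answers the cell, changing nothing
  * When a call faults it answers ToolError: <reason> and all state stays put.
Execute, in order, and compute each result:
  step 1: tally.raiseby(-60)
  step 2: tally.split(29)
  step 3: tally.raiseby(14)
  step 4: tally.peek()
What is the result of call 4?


Next I call tally.raiseby(x→-60), which returns -60.
Now I run tally.split(x→29), and get -60/29.
Invoking tally.raiseby(x→14), and get 346/29.
I use tally.peek(), and get 346/29.

Answer: 346/29


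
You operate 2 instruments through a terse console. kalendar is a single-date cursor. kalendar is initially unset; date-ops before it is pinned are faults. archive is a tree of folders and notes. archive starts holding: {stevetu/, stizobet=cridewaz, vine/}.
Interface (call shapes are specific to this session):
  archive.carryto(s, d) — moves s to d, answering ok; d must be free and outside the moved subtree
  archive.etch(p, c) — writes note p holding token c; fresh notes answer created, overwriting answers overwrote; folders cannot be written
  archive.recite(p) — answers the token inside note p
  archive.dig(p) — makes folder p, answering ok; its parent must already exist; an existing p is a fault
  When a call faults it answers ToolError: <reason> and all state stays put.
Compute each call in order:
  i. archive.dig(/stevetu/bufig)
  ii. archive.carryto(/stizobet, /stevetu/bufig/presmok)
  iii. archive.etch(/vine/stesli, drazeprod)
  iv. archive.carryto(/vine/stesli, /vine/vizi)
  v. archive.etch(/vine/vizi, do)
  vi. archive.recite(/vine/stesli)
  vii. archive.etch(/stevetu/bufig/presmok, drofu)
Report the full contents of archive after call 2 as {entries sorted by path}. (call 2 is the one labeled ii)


Answer: {stevetu/, stevetu/bufig/, stevetu/bufig/presmok=cridewaz, vine/}

Derivation:
-- dig(p=/stevetu/bufig) : ok
-- carryto(s=/stizobet, d=/stevetu/bufig/presmok) : ok
-- etch(p=/vine/stesli, c=drazeprod) : created
-- carryto(s=/vine/stesli, d=/vine/vizi) : ok
-- etch(p=/vine/vizi, c=do) : overwrote
-- recite(p=/vine/stesli) : ToolError: not found
-- etch(p=/stevetu/bufig/presmok, c=drofu) : overwrote


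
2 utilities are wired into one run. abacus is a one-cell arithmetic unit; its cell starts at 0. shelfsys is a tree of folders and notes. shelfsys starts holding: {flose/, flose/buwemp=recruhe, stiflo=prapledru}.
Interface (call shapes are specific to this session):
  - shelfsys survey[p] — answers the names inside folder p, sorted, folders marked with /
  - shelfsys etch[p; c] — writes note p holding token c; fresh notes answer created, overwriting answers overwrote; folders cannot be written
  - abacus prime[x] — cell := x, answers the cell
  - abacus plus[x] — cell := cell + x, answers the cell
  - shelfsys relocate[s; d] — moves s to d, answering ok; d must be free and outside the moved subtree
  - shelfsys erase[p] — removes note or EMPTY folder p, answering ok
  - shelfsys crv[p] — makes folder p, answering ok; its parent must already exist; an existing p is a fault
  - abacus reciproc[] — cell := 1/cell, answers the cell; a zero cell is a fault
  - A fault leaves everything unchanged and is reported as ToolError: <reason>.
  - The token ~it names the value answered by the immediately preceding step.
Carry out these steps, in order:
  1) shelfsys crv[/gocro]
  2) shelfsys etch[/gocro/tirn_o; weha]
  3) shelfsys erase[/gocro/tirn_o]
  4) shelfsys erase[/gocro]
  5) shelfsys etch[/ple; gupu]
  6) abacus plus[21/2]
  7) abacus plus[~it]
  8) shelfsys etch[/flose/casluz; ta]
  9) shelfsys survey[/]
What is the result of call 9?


Answer: [flose/, ple, stiflo]

Derivation:
Then shelfsys crv with /gocro, and observe ok.
I use shelfsys etch with /gocro/tirn_o, weha, and observe created.
Calling shelfsys erase with /gocro/tirn_o, and observe ok.
Next I call shelfsys erase with /gocro: ok.
I call shelfsys etch with /ple, gupu, and observe created.
Now I run abacus plus with 21/2, — result: 21/2.
Invoking abacus plus with ~it, which returns 21.
I invoke shelfsys etch with /flose/casluz, ta: created.
Invoking shelfsys survey with /: [flose/, ple, stiflo].


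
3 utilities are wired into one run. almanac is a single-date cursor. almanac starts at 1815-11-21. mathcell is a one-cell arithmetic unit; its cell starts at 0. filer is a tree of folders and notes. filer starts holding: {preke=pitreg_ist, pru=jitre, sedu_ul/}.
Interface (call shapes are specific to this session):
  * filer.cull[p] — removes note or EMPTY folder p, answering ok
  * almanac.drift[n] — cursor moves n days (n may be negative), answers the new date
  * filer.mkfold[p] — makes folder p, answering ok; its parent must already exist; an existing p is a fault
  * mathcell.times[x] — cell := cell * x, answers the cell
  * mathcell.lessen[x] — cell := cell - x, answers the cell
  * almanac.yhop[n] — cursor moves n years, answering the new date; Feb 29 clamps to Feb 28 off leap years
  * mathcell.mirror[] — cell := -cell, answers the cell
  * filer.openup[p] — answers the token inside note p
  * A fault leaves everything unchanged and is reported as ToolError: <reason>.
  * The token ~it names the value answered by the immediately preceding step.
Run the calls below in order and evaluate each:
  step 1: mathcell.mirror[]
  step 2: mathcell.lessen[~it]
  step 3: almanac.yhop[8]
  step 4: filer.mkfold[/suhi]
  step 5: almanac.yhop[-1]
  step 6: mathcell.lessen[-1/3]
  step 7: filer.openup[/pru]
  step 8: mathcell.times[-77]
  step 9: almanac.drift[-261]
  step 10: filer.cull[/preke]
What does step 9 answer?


Answer: 1822-03-05

Derivation:
;; 1. mirror() == 0
;; 2. lessen(x='~it') == 0
;; 3. yhop(n='8') == 1823-11-21
;; 4. mkfold(p='/suhi') == ok
;; 5. yhop(n='-1') == 1822-11-21
;; 6. lessen(x='-1/3') == 1/3
;; 7. openup(p='/pru') == jitre
;; 8. times(x='-77') == -77/3
;; 9. drift(n='-261') == 1822-03-05
;; 10. cull(p='/preke') == ok


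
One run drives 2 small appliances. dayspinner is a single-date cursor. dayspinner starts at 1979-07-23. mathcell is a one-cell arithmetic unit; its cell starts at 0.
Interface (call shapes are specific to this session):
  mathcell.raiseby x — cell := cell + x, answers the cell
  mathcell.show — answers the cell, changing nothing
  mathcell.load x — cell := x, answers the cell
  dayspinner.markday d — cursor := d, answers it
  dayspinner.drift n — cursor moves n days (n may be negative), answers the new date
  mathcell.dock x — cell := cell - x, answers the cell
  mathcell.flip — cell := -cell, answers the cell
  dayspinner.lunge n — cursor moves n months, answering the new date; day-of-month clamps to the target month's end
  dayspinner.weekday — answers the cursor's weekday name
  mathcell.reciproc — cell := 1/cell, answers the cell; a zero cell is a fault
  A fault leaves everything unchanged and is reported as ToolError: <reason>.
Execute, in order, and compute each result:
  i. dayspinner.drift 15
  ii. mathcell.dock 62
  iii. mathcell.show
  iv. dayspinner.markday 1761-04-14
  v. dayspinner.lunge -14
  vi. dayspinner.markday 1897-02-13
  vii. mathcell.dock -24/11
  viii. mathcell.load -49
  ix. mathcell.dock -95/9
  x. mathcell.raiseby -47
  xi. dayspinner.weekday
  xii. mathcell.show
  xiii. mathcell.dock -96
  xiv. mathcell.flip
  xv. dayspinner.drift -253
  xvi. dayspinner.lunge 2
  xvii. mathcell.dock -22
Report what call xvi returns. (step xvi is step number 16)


[in] dayspinner.drift n='15'
:: 1979-08-07
[in] mathcell.dock x='62'
:: -62
[in] mathcell.show
:: -62
[in] dayspinner.markday d='1761-04-14'
:: 1761-04-14
[in] dayspinner.lunge n='-14'
:: 1760-02-14
[in] dayspinner.markday d='1897-02-13'
:: 1897-02-13
[in] mathcell.dock x='-24/11'
:: -658/11
[in] mathcell.load x='-49'
:: -49
[in] mathcell.dock x='-95/9'
:: -346/9
[in] mathcell.raiseby x='-47'
:: -769/9
[in] dayspinner.weekday
:: Saturday
[in] mathcell.show
:: -769/9
[in] mathcell.dock x='-96'
:: 95/9
[in] mathcell.flip
:: -95/9
[in] dayspinner.drift n='-253'
:: 1896-06-05
[in] dayspinner.lunge n='2'
:: 1896-08-05
[in] mathcell.dock x='-22'
:: 103/9

Answer: 1896-08-05


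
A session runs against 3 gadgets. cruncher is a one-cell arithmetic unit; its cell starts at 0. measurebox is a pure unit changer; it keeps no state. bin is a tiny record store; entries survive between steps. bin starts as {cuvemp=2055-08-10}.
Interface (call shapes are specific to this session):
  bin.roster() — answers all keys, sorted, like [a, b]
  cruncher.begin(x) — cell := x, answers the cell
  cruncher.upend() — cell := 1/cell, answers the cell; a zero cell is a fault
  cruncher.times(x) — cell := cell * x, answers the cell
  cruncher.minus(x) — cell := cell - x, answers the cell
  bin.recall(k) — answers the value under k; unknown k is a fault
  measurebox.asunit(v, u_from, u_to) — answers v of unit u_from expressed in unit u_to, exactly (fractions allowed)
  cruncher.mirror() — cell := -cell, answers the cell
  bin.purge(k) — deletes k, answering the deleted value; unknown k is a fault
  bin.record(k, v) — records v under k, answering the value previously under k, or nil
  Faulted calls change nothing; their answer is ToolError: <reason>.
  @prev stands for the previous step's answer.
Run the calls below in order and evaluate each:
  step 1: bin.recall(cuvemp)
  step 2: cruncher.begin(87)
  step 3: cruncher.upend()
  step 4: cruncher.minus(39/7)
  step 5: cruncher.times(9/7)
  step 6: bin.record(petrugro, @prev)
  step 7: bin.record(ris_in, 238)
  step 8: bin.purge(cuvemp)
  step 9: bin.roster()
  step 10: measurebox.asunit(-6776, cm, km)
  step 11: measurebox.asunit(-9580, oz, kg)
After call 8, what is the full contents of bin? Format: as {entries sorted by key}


Answer: {petrugro=-10158/1421, ris_in=238}

Derivation:
[in] recall cuvemp
= 2055-08-10
[in] begin 87
= 87
[in] upend
= 1/87
[in] minus 39/7
= -3386/609
[in] times 9/7
= -10158/1421
[in] record petrugro @prev
= nil
[in] record ris_in 238
= nil
[in] purge cuvemp
= 2055-08-10
[in] roster
= [petrugro, ris_in]
[in] asunit -6776 cm km
= -847/12500
[in] asunit -9580 oz kg
= -21727074523/80000000


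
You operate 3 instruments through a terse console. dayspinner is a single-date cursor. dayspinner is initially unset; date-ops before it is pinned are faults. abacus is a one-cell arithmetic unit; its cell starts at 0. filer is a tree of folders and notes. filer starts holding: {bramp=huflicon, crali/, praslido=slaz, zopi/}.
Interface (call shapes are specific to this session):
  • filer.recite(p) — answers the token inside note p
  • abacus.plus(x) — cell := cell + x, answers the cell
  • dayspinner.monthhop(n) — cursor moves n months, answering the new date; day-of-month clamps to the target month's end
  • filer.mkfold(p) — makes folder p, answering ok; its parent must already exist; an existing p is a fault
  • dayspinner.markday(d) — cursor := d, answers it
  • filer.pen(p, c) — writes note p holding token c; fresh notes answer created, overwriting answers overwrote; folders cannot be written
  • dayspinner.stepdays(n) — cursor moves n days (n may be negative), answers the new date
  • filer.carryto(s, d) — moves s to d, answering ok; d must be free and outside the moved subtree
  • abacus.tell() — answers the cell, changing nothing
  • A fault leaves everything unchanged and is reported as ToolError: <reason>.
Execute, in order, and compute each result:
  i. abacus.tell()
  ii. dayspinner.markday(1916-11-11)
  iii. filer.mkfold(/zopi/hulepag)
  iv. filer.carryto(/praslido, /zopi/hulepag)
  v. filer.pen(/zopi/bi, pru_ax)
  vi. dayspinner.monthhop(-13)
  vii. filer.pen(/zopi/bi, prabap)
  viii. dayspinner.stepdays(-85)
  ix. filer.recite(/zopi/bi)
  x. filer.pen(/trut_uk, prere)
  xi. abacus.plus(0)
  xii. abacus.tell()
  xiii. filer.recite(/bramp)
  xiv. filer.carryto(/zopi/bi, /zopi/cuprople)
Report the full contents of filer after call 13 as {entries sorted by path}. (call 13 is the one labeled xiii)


Answer: {bramp=huflicon, crali/, praslido=slaz, trut_uk=prere, zopi/, zopi/bi=prabap, zopi/hulepag/}

Derivation:
I use abacus.tell(), giving 0.
Invoking dayspinner.markday on d='1916-11-11', — result: 1916-11-11.
I try filer.mkfold on p='/zopi/hulepag', and get ok.
Using filer.carryto on s='/praslido', d='/zopi/hulepag', which returns ToolError: exists.
Calling filer.pen on p='/zopi/bi', c='pru_ax', and get created.
Calling dayspinner.monthhop on n='-13', yielding 1915-10-11.
Next I call filer.pen on p='/zopi/bi', c='prabap', which returns overwrote.
I try dayspinner.stepdays on n='-85', and see 1915-07-18.
Now I run filer.recite on p='/zopi/bi', and see prabap.
I invoke filer.pen on p='/trut_uk', c='prere', yielding created.
Then abacus.plus on x='0', → 0.
Now I run abacus.tell, and observe 0.
Using filer.recite on p='/bramp', → huflicon.
I invoke filer.carryto on s='/zopi/bi', d='/zopi/cuprople', → ok.


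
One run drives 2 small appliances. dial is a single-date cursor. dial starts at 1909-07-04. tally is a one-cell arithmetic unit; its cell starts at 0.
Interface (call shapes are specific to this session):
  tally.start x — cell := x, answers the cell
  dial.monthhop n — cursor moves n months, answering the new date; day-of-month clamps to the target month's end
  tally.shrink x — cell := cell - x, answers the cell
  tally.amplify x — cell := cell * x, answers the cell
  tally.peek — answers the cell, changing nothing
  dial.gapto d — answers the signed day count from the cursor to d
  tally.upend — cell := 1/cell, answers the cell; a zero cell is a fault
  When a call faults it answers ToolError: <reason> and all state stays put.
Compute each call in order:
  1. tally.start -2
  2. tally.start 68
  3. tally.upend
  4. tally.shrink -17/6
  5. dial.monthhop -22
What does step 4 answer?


Answer: 581/204

Derivation:
I try start on x='-2', giving -2.
Next I call start on x='68', which returns 68.
Now I run upend, and see 1/68.
Now I run shrink on x='-17/6', — result: 581/204.
Using monthhop on n='-22', yielding 1907-09-04.


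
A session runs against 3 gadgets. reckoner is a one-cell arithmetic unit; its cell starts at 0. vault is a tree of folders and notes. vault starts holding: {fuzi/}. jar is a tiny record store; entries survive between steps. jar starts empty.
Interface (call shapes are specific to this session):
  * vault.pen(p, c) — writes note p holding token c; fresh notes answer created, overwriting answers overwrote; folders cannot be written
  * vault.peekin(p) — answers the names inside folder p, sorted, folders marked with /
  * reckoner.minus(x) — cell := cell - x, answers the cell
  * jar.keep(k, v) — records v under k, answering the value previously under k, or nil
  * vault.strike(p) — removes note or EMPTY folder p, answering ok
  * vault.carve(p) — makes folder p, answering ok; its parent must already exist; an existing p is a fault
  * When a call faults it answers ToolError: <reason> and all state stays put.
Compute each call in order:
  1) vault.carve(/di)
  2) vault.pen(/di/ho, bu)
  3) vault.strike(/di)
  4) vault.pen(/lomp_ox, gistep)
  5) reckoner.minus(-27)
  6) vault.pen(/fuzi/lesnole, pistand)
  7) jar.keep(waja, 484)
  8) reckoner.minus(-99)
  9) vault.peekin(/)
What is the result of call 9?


Answer: [di/, fuzi/, lomp_ox]

Derivation:
·→ vault.carve(p='/di')
·← ok
·→ vault.pen(p='/di/ho', c='bu')
·← created
·→ vault.strike(p='/di')
·← ToolError: not empty
·→ vault.pen(p='/lomp_ox', c='gistep')
·← created
·→ reckoner.minus(x='-27')
·← 27
·→ vault.pen(p='/fuzi/lesnole', c='pistand')
·← created
·→ jar.keep(k='waja', v='484')
·← nil
·→ reckoner.minus(x='-99')
·← 126
·→ vault.peekin(p='/')
·← [di/, fuzi/, lomp_ox]


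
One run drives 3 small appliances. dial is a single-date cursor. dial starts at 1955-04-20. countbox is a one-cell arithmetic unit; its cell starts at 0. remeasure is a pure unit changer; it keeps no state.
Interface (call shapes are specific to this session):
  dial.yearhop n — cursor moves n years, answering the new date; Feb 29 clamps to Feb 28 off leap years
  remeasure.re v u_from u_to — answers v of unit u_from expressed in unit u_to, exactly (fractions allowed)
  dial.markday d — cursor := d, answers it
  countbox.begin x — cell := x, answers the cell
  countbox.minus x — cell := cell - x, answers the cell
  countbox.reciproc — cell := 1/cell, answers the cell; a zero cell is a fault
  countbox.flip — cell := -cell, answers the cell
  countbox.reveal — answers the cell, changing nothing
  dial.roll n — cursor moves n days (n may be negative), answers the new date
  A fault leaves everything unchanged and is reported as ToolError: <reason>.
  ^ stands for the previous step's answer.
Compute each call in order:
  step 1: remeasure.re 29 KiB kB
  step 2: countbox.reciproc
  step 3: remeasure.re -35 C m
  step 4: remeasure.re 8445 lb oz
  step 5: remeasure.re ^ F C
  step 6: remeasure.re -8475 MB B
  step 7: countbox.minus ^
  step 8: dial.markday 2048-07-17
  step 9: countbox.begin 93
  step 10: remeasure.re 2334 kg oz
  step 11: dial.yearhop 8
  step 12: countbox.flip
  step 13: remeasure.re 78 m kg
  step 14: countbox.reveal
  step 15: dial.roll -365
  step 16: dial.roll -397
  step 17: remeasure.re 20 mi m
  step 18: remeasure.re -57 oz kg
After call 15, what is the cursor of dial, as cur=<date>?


Answer: cur=2055-07-18

Derivation:
;; remeasure.re(v→29, u_from→KiB, u_to→kB) == 3712/125
;; countbox.reciproc() == ToolError: reciprocal of zero
;; remeasure.re(v→-35, u_from→C, u_to→m) == ToolError: incompatible units
;; remeasure.re(v→8445, u_from→lb, u_to→oz) == 135120
;; remeasure.re(v→^, u_from→F, u_to→C) == 675440/9
;; remeasure.re(v→-8475, u_from→MB, u_to→B) == -8475000000
;; countbox.minus(x→^) == 8475000000
;; dial.markday(d→2048-07-17) == 2048-07-17
;; countbox.begin(x→93) == 93
;; remeasure.re(v→2334, u_from→kg, u_to→oz) == 3734400000000/45359237
;; dial.yearhop(n→8) == 2056-07-17
;; countbox.flip() == -93
;; remeasure.re(v→78, u_from→m, u_to→kg) == ToolError: incompatible units
;; countbox.reveal() == -93
;; dial.roll(n→-365) == 2055-07-18
;; dial.roll(n→-397) == 2054-06-16
;; remeasure.re(v→20, u_from→mi, u_to→m) == 804672/25
;; remeasure.re(v→-57, u_from→oz, u_to→kg) == -2585476509/1600000000


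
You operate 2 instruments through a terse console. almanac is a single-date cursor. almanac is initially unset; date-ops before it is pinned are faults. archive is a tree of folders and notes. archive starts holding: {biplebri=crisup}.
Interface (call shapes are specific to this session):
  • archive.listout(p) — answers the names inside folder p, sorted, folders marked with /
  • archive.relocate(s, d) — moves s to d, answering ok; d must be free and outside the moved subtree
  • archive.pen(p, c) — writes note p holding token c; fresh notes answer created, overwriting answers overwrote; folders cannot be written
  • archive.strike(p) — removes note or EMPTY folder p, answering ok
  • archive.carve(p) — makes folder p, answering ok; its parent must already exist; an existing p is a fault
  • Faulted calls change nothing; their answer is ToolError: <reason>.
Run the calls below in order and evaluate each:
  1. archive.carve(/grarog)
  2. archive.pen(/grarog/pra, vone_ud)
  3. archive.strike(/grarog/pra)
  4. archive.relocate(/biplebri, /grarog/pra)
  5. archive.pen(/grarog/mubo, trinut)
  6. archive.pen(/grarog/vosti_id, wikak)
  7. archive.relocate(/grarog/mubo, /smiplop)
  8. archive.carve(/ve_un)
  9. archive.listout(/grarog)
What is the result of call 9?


Answer: [pra, vosti_id]

Derivation:
% 1. archive.carve(p→/grarog) ~> ok
% 2. archive.pen(p→/grarog/pra, c→vone_ud) ~> created
% 3. archive.strike(p→/grarog/pra) ~> ok
% 4. archive.relocate(s→/biplebri, d→/grarog/pra) ~> ok
% 5. archive.pen(p→/grarog/mubo, c→trinut) ~> created
% 6. archive.pen(p→/grarog/vosti_id, c→wikak) ~> created
% 7. archive.relocate(s→/grarog/mubo, d→/smiplop) ~> ok
% 8. archive.carve(p→/ve_un) ~> ok
% 9. archive.listout(p→/grarog) ~> [pra, vosti_id]


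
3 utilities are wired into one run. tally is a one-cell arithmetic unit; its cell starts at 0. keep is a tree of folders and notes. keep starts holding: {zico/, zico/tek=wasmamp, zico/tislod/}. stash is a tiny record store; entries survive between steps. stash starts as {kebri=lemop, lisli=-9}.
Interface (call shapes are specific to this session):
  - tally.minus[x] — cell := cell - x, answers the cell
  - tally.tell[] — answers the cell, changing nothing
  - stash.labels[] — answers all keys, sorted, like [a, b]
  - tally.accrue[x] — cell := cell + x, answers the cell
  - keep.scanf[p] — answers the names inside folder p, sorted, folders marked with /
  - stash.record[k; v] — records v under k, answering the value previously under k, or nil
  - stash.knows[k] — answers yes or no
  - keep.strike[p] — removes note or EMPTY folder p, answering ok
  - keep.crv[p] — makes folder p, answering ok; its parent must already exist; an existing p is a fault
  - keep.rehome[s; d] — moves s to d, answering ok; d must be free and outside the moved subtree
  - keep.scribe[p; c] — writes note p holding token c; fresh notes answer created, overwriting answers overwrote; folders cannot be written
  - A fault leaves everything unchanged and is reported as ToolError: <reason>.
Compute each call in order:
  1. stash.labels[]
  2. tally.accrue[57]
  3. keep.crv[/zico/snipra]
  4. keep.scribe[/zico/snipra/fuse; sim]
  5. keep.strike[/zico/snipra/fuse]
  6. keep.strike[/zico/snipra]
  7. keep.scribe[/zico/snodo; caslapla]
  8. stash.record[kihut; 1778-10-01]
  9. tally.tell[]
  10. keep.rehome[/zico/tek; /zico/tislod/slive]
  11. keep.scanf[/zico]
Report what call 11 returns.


-> stash.labels()
<- [kebri, lisli]
-> tally.accrue(x='57')
<- 57
-> keep.crv(p='/zico/snipra')
<- ok
-> keep.scribe(p='/zico/snipra/fuse', c='sim')
<- created
-> keep.strike(p='/zico/snipra/fuse')
<- ok
-> keep.strike(p='/zico/snipra')
<- ok
-> keep.scribe(p='/zico/snodo', c='caslapla')
<- created
-> stash.record(k='kihut', v='1778-10-01')
<- nil
-> tally.tell()
<- 57
-> keep.rehome(s='/zico/tek', d='/zico/tislod/slive')
<- ok
-> keep.scanf(p='/zico')
<- [snodo, tislod/]

Answer: [snodo, tislod/]


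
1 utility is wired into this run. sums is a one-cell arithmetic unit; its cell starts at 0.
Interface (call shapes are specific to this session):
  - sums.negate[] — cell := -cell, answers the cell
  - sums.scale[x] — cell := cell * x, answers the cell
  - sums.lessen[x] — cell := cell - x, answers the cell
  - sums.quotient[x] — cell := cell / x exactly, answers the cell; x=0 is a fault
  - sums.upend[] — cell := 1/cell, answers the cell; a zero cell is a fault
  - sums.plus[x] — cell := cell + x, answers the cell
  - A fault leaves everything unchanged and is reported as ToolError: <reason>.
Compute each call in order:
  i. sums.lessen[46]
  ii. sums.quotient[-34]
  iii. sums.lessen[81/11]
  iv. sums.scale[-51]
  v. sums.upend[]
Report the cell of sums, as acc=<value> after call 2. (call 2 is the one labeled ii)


Answer: acc=23/17

Derivation:
Step: lessen[x='46']
Result: -46
Step: quotient[x='-34']
Result: 23/17
Step: lessen[x='81/11']
Result: -1124/187
Step: scale[x='-51']
Result: 3372/11
Step: upend[]
Result: 11/3372


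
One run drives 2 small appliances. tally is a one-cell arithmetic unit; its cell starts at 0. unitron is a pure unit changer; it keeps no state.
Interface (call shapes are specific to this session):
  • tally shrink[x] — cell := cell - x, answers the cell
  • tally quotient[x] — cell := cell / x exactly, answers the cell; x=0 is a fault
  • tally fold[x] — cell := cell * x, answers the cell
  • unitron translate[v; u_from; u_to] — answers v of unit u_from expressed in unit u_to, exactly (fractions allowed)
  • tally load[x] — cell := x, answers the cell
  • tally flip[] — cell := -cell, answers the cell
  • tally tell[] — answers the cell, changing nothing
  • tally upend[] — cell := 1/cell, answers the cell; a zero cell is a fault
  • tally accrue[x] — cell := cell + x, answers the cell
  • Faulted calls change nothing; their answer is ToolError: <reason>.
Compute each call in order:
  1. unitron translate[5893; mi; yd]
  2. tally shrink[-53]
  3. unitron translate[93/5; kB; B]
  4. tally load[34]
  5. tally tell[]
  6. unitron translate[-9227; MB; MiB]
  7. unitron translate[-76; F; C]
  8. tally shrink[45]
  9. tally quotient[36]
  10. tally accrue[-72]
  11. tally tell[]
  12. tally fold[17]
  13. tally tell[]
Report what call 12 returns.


;; 1. unitron translate(v=5893, u_from=mi, u_to=yd) -> 10371680
;; 2. tally shrink(x=-53) -> 53
;; 3. unitron translate(v=93/5, u_from=kB, u_to=B) -> 18600
;; 4. tally load(x=34) -> 34
;; 5. tally tell() -> 34
;; 6. unitron translate(v=-9227, u_from=MB, u_to=MiB) -> -144171875/16384
;; 7. unitron translate(v=-76, u_from=F, u_to=C) -> -60
;; 8. tally shrink(x=45) -> -11
;; 9. tally quotient(x=36) -> -11/36
;; 10. tally accrue(x=-72) -> -2603/36
;; 11. tally tell() -> -2603/36
;; 12. tally fold(x=17) -> -44251/36
;; 13. tally tell() -> -44251/36

Answer: -44251/36


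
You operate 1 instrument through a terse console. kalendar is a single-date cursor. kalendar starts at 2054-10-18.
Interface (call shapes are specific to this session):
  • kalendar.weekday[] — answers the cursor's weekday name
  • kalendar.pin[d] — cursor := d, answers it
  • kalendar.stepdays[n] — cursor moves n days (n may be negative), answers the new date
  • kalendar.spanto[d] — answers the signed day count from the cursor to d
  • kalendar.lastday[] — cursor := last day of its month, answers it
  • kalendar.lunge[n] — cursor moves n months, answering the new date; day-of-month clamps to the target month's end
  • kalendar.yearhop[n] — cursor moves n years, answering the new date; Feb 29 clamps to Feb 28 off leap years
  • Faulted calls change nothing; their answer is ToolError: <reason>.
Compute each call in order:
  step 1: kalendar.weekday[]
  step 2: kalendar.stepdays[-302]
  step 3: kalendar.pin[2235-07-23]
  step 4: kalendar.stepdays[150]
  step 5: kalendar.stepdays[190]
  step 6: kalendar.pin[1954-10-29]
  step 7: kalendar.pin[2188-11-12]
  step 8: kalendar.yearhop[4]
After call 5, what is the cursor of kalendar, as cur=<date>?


Invoking weekday, and see Sunday.
Invoking stepdays passing -302, which returns 2053-12-20.
Using pin passing 2235-07-23, and observe 2235-07-23.
I call stepdays passing 150, yielding 2235-12-20.
I run stepdays passing 190, and observe 2236-06-27.
Using pin passing 1954-10-29, and get 1954-10-29.
Using pin passing 2188-11-12, which returns 2188-11-12.
Then yearhop passing 4, which returns 2192-11-12.

Answer: cur=2236-06-27


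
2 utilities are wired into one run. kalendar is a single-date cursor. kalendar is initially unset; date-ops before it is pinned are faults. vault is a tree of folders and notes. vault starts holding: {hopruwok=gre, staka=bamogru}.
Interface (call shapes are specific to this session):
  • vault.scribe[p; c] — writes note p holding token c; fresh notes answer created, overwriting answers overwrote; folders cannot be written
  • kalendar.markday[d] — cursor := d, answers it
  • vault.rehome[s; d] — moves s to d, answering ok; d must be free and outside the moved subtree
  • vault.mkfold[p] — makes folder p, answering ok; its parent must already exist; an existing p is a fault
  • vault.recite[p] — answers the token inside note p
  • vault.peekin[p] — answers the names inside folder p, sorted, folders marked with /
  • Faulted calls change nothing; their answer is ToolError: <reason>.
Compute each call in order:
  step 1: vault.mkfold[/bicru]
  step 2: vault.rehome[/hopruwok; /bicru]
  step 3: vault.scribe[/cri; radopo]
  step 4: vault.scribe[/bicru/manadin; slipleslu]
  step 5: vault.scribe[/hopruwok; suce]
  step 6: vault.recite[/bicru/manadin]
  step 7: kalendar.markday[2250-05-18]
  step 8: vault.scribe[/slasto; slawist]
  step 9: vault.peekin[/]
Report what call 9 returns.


Answer: [bicru/, cri, hopruwok, slasto, staka]

Derivation:
;; vault.mkfold(p: /bicru) ~> ok
;; vault.rehome(s: /hopruwok, d: /bicru) ~> ToolError: exists
;; vault.scribe(p: /cri, c: radopo) ~> created
;; vault.scribe(p: /bicru/manadin, c: slipleslu) ~> created
;; vault.scribe(p: /hopruwok, c: suce) ~> overwrote
;; vault.recite(p: /bicru/manadin) ~> slipleslu
;; kalendar.markday(d: 2250-05-18) ~> 2250-05-18
;; vault.scribe(p: /slasto, c: slawist) ~> created
;; vault.peekin(p: /) ~> [bicru/, cri, hopruwok, slasto, staka]


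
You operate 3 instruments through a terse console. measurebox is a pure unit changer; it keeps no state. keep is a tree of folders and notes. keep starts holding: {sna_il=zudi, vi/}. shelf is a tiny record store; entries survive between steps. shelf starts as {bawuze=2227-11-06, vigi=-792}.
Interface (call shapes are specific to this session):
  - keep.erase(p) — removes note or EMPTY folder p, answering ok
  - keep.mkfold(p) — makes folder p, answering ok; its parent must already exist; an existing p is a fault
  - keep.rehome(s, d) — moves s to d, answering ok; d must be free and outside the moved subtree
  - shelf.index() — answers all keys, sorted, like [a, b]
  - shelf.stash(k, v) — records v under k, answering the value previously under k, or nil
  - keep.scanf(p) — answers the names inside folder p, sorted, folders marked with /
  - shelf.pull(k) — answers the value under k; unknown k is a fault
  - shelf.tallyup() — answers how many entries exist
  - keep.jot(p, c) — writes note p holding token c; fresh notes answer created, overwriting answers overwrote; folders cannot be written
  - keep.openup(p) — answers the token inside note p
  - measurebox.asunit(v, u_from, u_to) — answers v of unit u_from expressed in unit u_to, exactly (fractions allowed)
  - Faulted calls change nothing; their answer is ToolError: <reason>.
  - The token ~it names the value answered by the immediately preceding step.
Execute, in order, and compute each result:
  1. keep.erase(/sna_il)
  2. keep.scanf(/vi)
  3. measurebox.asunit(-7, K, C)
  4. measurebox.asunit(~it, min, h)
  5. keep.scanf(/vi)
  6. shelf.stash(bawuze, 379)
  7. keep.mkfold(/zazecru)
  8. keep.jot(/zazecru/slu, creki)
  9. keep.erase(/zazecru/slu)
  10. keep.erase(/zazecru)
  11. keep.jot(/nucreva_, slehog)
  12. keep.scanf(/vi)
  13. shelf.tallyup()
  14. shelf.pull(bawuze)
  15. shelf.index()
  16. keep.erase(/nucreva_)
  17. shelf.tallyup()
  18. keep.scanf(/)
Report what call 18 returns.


I invoke keep.erase with p='/sna_il', and see ok.
Using keep.scanf with p='/vi', which returns [].
Invoking measurebox.asunit with v='-7', u_from='K', u_to='C', which returns -5603/20.
Now I run measurebox.asunit with v='~it', u_from='min', u_to='h', and get -5603/1200.
Next I call keep.scanf with p='/vi': [].
Next I call shelf.stash with k='bawuze', v='379', giving 2227-11-06.
I invoke keep.mkfold with p='/zazecru', yielding ok.
Now I run keep.jot with p='/zazecru/slu', c='creki': created.
Then keep.erase with p='/zazecru/slu', and get ok.
I try keep.erase with p='/zazecru', → ok.
Calling keep.jot with p='/nucreva_', c='slehog', — result: created.
Using keep.scanf with p='/vi', — result: [].
I invoke shelf.tallyup, which returns 2.
I run shelf.pull with k='bawuze', — result: 379.
Invoking shelf.index(), — result: [bawuze, vigi].
Now I run keep.erase with p='/nucreva_': ok.
I call shelf.tallyup, giving 2.
I use keep.scanf with p='/', which returns [vi/].

Answer: [vi/]


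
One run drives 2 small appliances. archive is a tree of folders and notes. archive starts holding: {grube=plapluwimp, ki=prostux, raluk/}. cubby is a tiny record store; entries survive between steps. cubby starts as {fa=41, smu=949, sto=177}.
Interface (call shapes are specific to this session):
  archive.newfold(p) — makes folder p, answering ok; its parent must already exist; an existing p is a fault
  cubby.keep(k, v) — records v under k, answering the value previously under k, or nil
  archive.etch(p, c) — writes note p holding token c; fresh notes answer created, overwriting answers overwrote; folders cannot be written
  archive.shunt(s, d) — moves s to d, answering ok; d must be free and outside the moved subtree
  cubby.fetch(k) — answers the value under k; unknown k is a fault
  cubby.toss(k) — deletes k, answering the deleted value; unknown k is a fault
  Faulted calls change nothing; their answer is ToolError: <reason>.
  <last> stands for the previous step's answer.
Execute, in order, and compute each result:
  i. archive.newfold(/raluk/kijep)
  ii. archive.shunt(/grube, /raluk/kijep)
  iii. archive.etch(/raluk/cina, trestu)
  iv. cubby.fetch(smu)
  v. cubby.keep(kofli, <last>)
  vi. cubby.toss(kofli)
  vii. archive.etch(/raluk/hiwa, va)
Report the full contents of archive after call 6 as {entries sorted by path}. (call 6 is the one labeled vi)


Answer: {grube=plapluwimp, ki=prostux, raluk/, raluk/cina=trestu, raluk/kijep/}

Derivation:
Step: archive.newfold[p=/raluk/kijep]
Result: ok
Step: archive.shunt[s=/grube; d=/raluk/kijep]
Result: ToolError: exists
Step: archive.etch[p=/raluk/cina; c=trestu]
Result: created
Step: cubby.fetch[k=smu]
Result: 949
Step: cubby.keep[k=kofli; v=<last>]
Result: nil
Step: cubby.toss[k=kofli]
Result: 949
Step: archive.etch[p=/raluk/hiwa; c=va]
Result: created


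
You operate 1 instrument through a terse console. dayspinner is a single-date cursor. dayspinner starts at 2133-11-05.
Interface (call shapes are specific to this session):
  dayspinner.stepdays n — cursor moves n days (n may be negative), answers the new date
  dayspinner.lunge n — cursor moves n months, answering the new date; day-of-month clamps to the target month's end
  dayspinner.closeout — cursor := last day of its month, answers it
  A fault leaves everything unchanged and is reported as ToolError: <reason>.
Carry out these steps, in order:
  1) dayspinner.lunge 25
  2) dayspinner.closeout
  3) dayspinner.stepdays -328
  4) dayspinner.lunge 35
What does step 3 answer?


Answer: 2135-02-06

Derivation:
Calling dayspinner.lunge(25), giving 2135-12-05.
I call dayspinner.closeout, which returns 2135-12-31.
I invoke dayspinner.stepdays(-328), and get 2135-02-06.
Invoking dayspinner.lunge(35): 2138-01-06.


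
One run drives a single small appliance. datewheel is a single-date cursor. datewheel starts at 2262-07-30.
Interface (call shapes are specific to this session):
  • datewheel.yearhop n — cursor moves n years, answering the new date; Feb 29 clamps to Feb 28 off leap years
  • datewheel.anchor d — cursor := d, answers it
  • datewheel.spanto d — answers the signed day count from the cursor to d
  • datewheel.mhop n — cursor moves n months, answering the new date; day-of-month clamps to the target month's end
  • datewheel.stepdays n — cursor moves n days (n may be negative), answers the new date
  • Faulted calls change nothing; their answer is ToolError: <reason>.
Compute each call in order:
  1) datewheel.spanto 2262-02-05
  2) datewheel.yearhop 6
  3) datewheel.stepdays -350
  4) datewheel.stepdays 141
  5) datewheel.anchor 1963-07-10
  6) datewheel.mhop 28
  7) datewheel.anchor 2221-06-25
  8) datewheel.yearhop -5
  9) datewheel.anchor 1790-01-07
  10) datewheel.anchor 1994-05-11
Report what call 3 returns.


Answer: 2267-08-15

Derivation:
Invoking datewheel.spanto with d→2262-02-05, → -175.
Using datewheel.yearhop with n→6, which returns 2268-07-30.
Calling datewheel.stepdays with n→-350, and observe 2267-08-15.
Then datewheel.stepdays with n→141, which returns 2268-01-03.
Next I call datewheel.anchor with d→1963-07-10, yielding 1963-07-10.
I invoke datewheel.mhop with n→28: 1965-11-10.
Calling datewheel.anchor with d→2221-06-25, giving 2221-06-25.
Next I call datewheel.yearhop with n→-5, and observe 2216-06-25.
Now I run datewheel.anchor with d→1790-01-07, → 1790-01-07.
Then datewheel.anchor with d→1994-05-11, and observe 1994-05-11.


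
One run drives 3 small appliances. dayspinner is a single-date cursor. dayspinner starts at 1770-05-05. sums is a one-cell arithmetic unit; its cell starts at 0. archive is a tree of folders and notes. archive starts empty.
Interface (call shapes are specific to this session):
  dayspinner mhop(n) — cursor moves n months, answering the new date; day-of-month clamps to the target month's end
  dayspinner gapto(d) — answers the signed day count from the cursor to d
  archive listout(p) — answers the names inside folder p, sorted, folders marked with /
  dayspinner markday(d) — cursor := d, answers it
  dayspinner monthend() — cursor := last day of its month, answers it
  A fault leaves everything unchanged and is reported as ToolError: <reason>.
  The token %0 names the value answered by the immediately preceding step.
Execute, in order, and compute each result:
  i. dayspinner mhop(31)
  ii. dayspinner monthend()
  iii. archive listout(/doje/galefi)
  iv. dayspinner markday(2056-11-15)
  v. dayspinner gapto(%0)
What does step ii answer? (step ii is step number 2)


Act: dayspinner mhop[n: 31]
Obs: 1772-12-05
Act: dayspinner monthend[]
Obs: 1772-12-31
Act: archive listout[p: /doje/galefi]
Obs: ToolError: not found
Act: dayspinner markday[d: 2056-11-15]
Obs: 2056-11-15
Act: dayspinner gapto[d: %0]
Obs: 0

Answer: 1772-12-31
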